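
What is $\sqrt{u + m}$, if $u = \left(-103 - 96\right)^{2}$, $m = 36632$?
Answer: $\sqrt{76233} \approx 276.1$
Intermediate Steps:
$u = 39601$ ($u = \left(-199\right)^{2} = 39601$)
$\sqrt{u + m} = \sqrt{39601 + 36632} = \sqrt{76233}$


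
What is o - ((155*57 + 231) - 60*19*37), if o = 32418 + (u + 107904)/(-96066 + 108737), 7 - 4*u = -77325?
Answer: 830483209/12671 ≈ 65542.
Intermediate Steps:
u = 19333 (u = 7/4 - 1/4*(-77325) = 7/4 + 77325/4 = 19333)
o = 410895715/12671 (o = 32418 + (19333 + 107904)/(-96066 + 108737) = 32418 + 127237/12671 = 410895715/12671 ≈ 32428.)
o - ((155*57 + 231) - 60*19*37) = 410895715/12671 - ((155*57 + 231) - 60*19*37) = 410895715/12671 - ((8835 + 231) - 1140*37) = 410895715/12671 - (9066 - 1*42180) = 410895715/12671 - (9066 - 42180) = 410895715/12671 - 1*(-33114) = 410895715/12671 + 33114 = 830483209/12671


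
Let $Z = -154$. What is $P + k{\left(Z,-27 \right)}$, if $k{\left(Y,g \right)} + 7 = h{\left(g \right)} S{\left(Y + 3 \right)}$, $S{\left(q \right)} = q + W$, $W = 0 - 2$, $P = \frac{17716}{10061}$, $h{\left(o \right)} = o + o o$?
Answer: $- \frac{1080664477}{10061} \approx -1.0741 \cdot 10^{5}$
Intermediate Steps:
$h{\left(o \right)} = o + o^{2}$
$P = \frac{17716}{10061}$ ($P = 17716 \cdot \frac{1}{10061} = \frac{17716}{10061} \approx 1.7609$)
$W = -2$
$S{\left(q \right)} = -2 + q$ ($S{\left(q \right)} = q - 2 = -2 + q$)
$k{\left(Y,g \right)} = -7 + g \left(1 + Y\right) \left(1 + g\right)$ ($k{\left(Y,g \right)} = -7 + g \left(1 + g\right) \left(-2 + \left(Y + 3\right)\right) = -7 + g \left(1 + g\right) \left(-2 + \left(3 + Y\right)\right) = -7 + g \left(1 + g\right) \left(1 + Y\right) = -7 + g \left(1 + Y\right) \left(1 + g\right)$)
$P + k{\left(Z,-27 \right)} = \frac{17716}{10061} - \left(7 + 27 \left(1 - 154\right) \left(1 - 27\right)\right) = \frac{17716}{10061} - \left(7 - -107406\right) = \frac{17716}{10061} - 107413 = - \frac{1080664477}{10061}$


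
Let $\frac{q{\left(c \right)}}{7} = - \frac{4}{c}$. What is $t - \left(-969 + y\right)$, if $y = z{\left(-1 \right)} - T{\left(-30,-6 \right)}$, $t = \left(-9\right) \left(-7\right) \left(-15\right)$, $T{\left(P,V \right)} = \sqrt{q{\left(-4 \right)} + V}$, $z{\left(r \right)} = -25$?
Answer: $50$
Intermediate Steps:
$q{\left(c \right)} = - \frac{28}{c}$ ($q{\left(c \right)} = 7 \left(- \frac{4}{c}\right) = - \frac{28}{c}$)
$T{\left(P,V \right)} = \sqrt{7 + V}$ ($T{\left(P,V \right)} = \sqrt{- \frac{28}{-4} + V} = \sqrt{\left(-28\right) \left(- \frac{1}{4}\right) + V} = \sqrt{7 + V}$)
$t = -945$ ($t = 63 \left(-15\right) = -945$)
$y = -26$ ($y = -25 - \sqrt{7 - 6} = -25 - \sqrt{1} = -25 - 1 = -26$)
$t - \left(-969 + y\right) = -945 + \left(969 - -26\right) = -945 + \left(969 + 26\right) = -945 + 995 = 50$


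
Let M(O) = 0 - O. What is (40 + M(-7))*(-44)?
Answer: -2068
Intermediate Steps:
M(O) = -O
(40 + M(-7))*(-44) = (40 - 1*(-7))*(-44) = (40 + 7)*(-44) = 47*(-44) = -2068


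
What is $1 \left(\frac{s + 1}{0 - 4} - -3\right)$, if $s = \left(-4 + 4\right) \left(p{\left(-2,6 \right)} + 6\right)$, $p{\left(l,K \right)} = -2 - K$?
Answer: $\frac{11}{4} \approx 2.75$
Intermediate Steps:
$s = 0$ ($s = \left(-4 + 4\right) \left(\left(-2 - 6\right) + 6\right) = 0 \left(\left(-2 - 6\right) + 6\right) = 0 \left(-8 + 6\right) = 0 \left(-2\right) = 0$)
$1 \left(\frac{s + 1}{0 - 4} - -3\right) = 1 \left(\frac{0 + 1}{0 - 4} - -3\right) = 1 \left(1 \frac{1}{-4} + \left(-3 + 6\right)\right) = 1 \left(1 \left(- \frac{1}{4}\right) + 3\right) = 1 \left(- \frac{1}{4} + 3\right) = 1 \cdot \frac{11}{4} = \frac{11}{4}$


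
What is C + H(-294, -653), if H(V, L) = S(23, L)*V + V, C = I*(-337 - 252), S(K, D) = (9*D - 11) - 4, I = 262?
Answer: 1577636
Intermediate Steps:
S(K, D) = -15 + 9*D (S(K, D) = (-11 + 9*D) - 4 = -15 + 9*D)
C = -154318 (C = 262*(-337 - 252) = 262*(-589) = -154318)
H(V, L) = V + V*(-15 + 9*L) (H(V, L) = (-15 + 9*L)*V + V = V*(-15 + 9*L) + V = V + V*(-15 + 9*L))
C + H(-294, -653) = -154318 - 294*(-14 + 9*(-653)) = -154318 - 294*(-14 - 5877) = -154318 - 294*(-5891) = -154318 + 1731954 = 1577636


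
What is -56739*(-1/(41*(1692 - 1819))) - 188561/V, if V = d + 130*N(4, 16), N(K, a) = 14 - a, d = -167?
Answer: 957609574/2223389 ≈ 430.70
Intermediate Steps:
V = -427 (V = -167 + 130*(14 - 1*16) = -167 + 130*(14 - 16) = -167 + 130*(-2) = -167 - 260 = -427)
-56739*(-1/(41*(1692 - 1819))) - 188561/V = -56739*(-1/(41*(1692 - 1819))) - 188561/(-427) = -56739/((-41*(-127))) - 188561*(-1/427) = -56739/5207 + 188561/427 = 957609574/2223389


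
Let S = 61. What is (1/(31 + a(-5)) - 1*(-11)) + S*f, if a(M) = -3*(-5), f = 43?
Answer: 121165/46 ≈ 2634.0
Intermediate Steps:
a(M) = 15
(1/(31 + a(-5)) - 1*(-11)) + S*f = (1/(31 + 15) - 1*(-11)) + 61*43 = (1/46 + 11) + 2623 = 507/46 + 2623 = 121165/46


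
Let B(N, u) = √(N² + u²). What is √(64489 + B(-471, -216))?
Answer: √(64489 + 3*√29833) ≈ 254.97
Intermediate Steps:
√(64489 + B(-471, -216)) = √(64489 + √((-471)² + (-216)²)) = √(64489 + √(221841 + 46656)) = √(64489 + √268497) = √(64489 + 3*√29833)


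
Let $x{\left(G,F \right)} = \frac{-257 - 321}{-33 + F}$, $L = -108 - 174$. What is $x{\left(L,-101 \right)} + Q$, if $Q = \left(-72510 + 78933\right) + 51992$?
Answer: $\frac{3914094}{67} \approx 58419.0$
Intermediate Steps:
$L = -282$
$Q = 58415$ ($Q = 6423 + 51992 = 58415$)
$x{\left(G,F \right)} = - \frac{578}{-33 + F}$
$x{\left(L,-101 \right)} + Q = - \frac{578}{-33 - 101} + 58415 = - \frac{578}{-134} + 58415 = \left(-578\right) \left(- \frac{1}{134}\right) + 58415 = \frac{289}{67} + 58415 = \frac{3914094}{67}$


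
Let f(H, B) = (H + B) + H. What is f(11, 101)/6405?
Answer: 41/2135 ≈ 0.019204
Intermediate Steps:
f(H, B) = B + 2*H (f(H, B) = (B + H) + H = B + 2*H)
f(11, 101)/6405 = (101 + 2*11)/6405 = (101 + 22)*(1/6405) = 123*(1/6405) = 41/2135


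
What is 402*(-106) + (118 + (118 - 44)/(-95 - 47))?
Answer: -3017111/71 ≈ -42495.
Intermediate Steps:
402*(-106) + (118 + (118 - 44)/(-95 - 47)) = -42612 + (118 + 74/(-142)) = -42612 + (118 + 74*(-1/142)) = -42612 + (118 - 37/71) = -42612 + 8341/71 = -3017111/71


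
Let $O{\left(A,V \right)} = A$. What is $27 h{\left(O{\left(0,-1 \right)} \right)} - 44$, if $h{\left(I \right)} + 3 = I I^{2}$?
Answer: $-125$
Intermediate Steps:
$h{\left(I \right)} = -3 + I^{3}$ ($h{\left(I \right)} = -3 + I I^{2} = -3 + I^{3}$)
$27 h{\left(O{\left(0,-1 \right)} \right)} - 44 = 27 \left(-3 + 0^{3}\right) - 44 = 27 \left(-3 + 0\right) - 44 = 27 \left(-3\right) - 44 = -81 - 44 = -125$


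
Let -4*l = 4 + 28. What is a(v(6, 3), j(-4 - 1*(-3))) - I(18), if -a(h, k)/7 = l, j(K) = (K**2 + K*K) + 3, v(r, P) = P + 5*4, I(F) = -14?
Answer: 70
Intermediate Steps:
l = -8 (l = -(4 + 28)/4 = -1/4*32 = -8)
v(r, P) = 20 + P (v(r, P) = P + 20 = 20 + P)
j(K) = 3 + 2*K**2 (j(K) = (K**2 + K**2) + 3 = 2*K**2 + 3 = 3 + 2*K**2)
a(h, k) = 56 (a(h, k) = -7*(-8) = 56)
a(v(6, 3), j(-4 - 1*(-3))) - I(18) = 56 - 1*(-14) = 56 + 14 = 70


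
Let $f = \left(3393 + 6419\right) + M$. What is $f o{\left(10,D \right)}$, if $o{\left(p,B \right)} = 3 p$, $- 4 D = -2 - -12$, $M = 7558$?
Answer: $521100$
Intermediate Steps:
$D = - \frac{5}{2}$ ($D = - \frac{-2 - -12}{4} = - \frac{-2 + 12}{4} = \left(- \frac{1}{4}\right) 10 = - \frac{5}{2} \approx -2.5$)
$f = 17370$ ($f = \left(3393 + 6419\right) + 7558 = 9812 + 7558 = 17370$)
$f o{\left(10,D \right)} = 17370 \cdot 3 \cdot 10 = 17370 \cdot 30 = 521100$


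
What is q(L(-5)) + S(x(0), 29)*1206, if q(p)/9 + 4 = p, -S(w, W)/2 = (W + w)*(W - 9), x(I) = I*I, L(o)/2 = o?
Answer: -1399086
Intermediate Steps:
L(o) = 2*o
x(I) = I**2
S(w, W) = -2*(-9 + W)*(W + w) (S(w, W) = -2*(W + w)*(W - 9) = -2*(W + w)*(-9 + W) = -2*(-9 + W)*(W + w))
q(p) = -36 + 9*p
q(L(-5)) + S(x(0), 29)*1206 = (-36 + 9*(2*(-5))) + (-2*29**2 + 18*29 + 18*0**2 - 2*29*0**2)*1206 = (-36 + 9*(-10)) + (-2*841 + 522 + 18*0 - 2*29*0)*1206 = (-36 - 90) + (-1682 + 522 + 0 + 0)*1206 = -126 - 1160*1206 = -126 - 1398960 = -1399086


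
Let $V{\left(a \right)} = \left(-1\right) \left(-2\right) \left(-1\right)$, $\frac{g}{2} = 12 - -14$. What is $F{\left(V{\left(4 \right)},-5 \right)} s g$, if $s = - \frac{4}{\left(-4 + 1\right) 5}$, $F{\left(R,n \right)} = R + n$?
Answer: $- \frac{1456}{15} \approx -97.067$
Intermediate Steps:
$g = 52$ ($g = 2 \left(12 - -14\right) = 2 \left(12 + 14\right) = 2 \cdot 26 = 52$)
$V{\left(a \right)} = -2$ ($V{\left(a \right)} = 2 \left(-1\right) = -2$)
$s = \frac{4}{15}$ ($s = - \frac{4}{\left(-3\right) 5} = - \frac{4}{-15} = \left(-4\right) \left(- \frac{1}{15}\right) = \frac{4}{15} \approx 0.26667$)
$F{\left(V{\left(4 \right)},-5 \right)} s g = \left(-2 - 5\right) \frac{4}{15} \cdot 52 = \left(-7\right) \frac{4}{15} \cdot 52 = \left(- \frac{28}{15}\right) 52 = - \frac{1456}{15}$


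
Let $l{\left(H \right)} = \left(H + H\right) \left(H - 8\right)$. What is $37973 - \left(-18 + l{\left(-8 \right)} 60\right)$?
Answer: $22631$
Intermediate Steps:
$l{\left(H \right)} = 2 H \left(-8 + H\right)$
$37973 - \left(-18 + l{\left(-8 \right)} 60\right) = 37973 - \left(-18 + 2 \left(-8\right) \left(-8 - 8\right) 60\right) = 37973 - \left(-18 + 2 \left(-8\right) \left(-16\right) 60\right) = 37973 - \left(-18 + 256 \cdot 60\right) = 37973 - \left(-18 + 15360\right) = 37973 - 15342 = 22631$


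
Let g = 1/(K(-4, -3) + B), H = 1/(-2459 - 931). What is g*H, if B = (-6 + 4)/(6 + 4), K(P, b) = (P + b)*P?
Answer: -1/94242 ≈ -1.0611e-5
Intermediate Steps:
H = -1/3390 (H = 1/(-3390) = -1/3390 ≈ -0.00029499)
K(P, b) = P*(P + b)
B = -⅕ (B = -2/10 = -2*⅒ = -⅕ ≈ -0.20000)
g = 5/139 (g = 1/(-4*(-4 - 3) - ⅕) = 1/(-4*(-7) - ⅕) = 1/(28 - ⅕) = 1/(139/5) = 5/139 ≈ 0.035971)
g*H = (5/139)*(-1/3390) = -1/94242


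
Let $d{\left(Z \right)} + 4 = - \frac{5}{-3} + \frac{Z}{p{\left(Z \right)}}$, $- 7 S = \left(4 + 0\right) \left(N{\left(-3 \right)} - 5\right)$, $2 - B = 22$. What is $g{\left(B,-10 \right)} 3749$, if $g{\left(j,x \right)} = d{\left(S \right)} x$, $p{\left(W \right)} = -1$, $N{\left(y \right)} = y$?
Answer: $\frac{5436050}{21} \approx 2.5886 \cdot 10^{5}$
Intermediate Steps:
$B = -20$ ($B = 2 - 22 = -20$)
$S = \frac{32}{7}$ ($S = - \frac{\left(4 + 0\right) \left(-3 - 5\right)}{7} = - \frac{4 \left(-8\right)}{7} = \left(- \frac{1}{7}\right) \left(-32\right) = \frac{32}{7} \approx 4.5714$)
$d{\left(Z \right)} = - \frac{7}{3} - Z$ ($d{\left(Z \right)} = -4 + \left(- \frac{5}{-3} + \frac{Z}{-1}\right) = -4 + \left(\left(-5\right) \left(- \frac{1}{3}\right) + Z \left(-1\right)\right) = -4 - \left(- \frac{5}{3} + Z\right) = - \frac{7}{3} - Z$)
$g{\left(j,x \right)} = - \frac{145 x}{21}$ ($g{\left(j,x \right)} = \left(- \frac{7}{3} - \frac{32}{7}\right) x = - \frac{145 x}{21}$)
$g{\left(B,-10 \right)} 3749 = \left(- \frac{145}{21}\right) \left(-10\right) 3749 = \frac{1450}{21} \cdot 3749 = \frac{5436050}{21}$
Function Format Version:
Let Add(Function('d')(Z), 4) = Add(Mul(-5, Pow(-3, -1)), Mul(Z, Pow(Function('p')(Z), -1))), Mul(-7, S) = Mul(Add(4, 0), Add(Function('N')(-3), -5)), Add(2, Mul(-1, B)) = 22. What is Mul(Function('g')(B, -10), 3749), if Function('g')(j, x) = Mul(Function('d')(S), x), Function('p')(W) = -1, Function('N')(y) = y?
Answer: Rational(5436050, 21) ≈ 2.5886e+5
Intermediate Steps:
B = -20 (B = Add(2, Mul(-1, 22)) = Add(2, -22) = -20)
S = Rational(32, 7) (S = Mul(Rational(-1, 7), Mul(Add(4, 0), Add(-3, -5))) = Mul(Rational(-1, 7), Mul(4, -8)) = Mul(Rational(-1, 7), -32) = Rational(32, 7) ≈ 4.5714)
Function('d')(Z) = Add(Rational(-7, 3), Mul(-1, Z)) (Function('d')(Z) = Add(-4, Add(Mul(-5, Pow(-3, -1)), Mul(Z, Pow(-1, -1)))) = Add(-4, Add(Mul(-5, Rational(-1, 3)), Mul(Z, -1))) = Add(-4, Add(Rational(5, 3), Mul(-1, Z))) = Add(Rational(-7, 3), Mul(-1, Z)))
Function('g')(j, x) = Mul(Rational(-145, 21), x) (Function('g')(j, x) = Mul(Add(Rational(-7, 3), Mul(-1, Rational(32, 7))), x) = Mul(Add(Rational(-7, 3), Rational(-32, 7)), x) = Mul(Rational(-145, 21), x))
Mul(Function('g')(B, -10), 3749) = Mul(Mul(Rational(-145, 21), -10), 3749) = Mul(Rational(1450, 21), 3749) = Rational(5436050, 21)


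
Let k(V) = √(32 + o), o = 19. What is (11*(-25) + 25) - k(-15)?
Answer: -250 - √51 ≈ -257.14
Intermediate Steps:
k(V) = √51 (k(V) = √(32 + 19) = √51)
(11*(-25) + 25) - k(-15) = (11*(-25) + 25) - √51 = (-275 + 25) - √51 = -250 - √51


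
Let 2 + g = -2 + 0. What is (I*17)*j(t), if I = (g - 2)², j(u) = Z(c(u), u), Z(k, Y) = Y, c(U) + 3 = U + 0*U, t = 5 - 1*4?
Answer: 612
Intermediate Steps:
t = 1 (t = 5 - 4 = 1)
g = -4 (g = -2 + (-2 + 0) = -2 - 2 = -4)
c(U) = -3 + U (c(U) = -3 + (U + 0*U) = -3 + (U + 0) = -3 + U)
j(u) = u
I = 36 (I = (-4 - 2)² = (-6)² = 36)
(I*17)*j(t) = (36*17)*1 = 612*1 = 612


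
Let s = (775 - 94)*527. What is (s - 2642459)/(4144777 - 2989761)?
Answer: -570893/288754 ≈ -1.9771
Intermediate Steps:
s = 358887 (s = 681*527 = 358887)
(s - 2642459)/(4144777 - 2989761) = (358887 - 2642459)/(4144777 - 2989761) = -2283572/1155016 = -2283572*1/1155016 = -570893/288754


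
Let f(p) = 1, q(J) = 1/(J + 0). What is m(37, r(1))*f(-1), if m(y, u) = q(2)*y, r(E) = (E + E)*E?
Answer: 37/2 ≈ 18.500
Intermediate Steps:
q(J) = 1/J
r(E) = 2*E² (r(E) = (2*E)*E = 2*E²)
m(y, u) = y/2
m(37, r(1))*f(-1) = ((½)*37)*1 = (37/2)*1 = 37/2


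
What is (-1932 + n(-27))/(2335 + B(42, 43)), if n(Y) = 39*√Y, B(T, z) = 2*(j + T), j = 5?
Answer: -276/347 + 117*I*√3/2429 ≈ -0.79539 + 0.083429*I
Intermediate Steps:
B(T, z) = 10 + 2*T (B(T, z) = 2*(5 + T) = 10 + 2*T)
(-1932 + n(-27))/(2335 + B(42, 43)) = (-1932 + 39*√(-27))/(2335 + (10 + 2*42)) = (-1932 + 39*(3*I*√3))/(2335 + (10 + 84)) = (-1932 + 117*I*√3)/(2335 + 94) = (-1932 + 117*I*√3)/2429 = (-1932 + 117*I*√3)*(1/2429) = -276/347 + 117*I*√3/2429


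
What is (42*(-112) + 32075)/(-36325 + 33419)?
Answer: -27371/2906 ≈ -9.4188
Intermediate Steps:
(42*(-112) + 32075)/(-36325 + 33419) = (-4704 + 32075)/(-2906) = 27371*(-1/2906) = -27371/2906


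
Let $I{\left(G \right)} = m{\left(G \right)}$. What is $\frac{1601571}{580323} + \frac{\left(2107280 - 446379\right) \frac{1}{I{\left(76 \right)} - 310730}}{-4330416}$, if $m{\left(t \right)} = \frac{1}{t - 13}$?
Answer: $\frac{15085413264651714617}{5466138164674213328} \approx 2.7598$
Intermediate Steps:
$m{\left(t \right)} = \frac{1}{-13 + t}$
$I{\left(G \right)} = \frac{1}{-13 + G}$
$\frac{1601571}{580323} + \frac{\left(2107280 - 446379\right) \frac{1}{I{\left(76 \right)} - 310730}}{-4330416} = \frac{1601571}{580323} + \frac{\left(2107280 - 446379\right) \frac{1}{\frac{1}{-13 + 76} - 310730}}{-4330416} = 1601571 \cdot \frac{1}{580323} + \frac{1660901}{\frac{1}{63} - 310730} \left(- \frac{1}{4330416}\right) = \frac{533857}{193441} + \frac{1660901}{\frac{1}{63} - 310730} \left(- \frac{1}{4330416}\right) = \frac{533857}{193441} + \frac{1660901}{- \frac{19575989}{63}} \left(- \frac{1}{4330416}\right) = \frac{533857}{193441} + 1660901 \left(- \frac{63}{19575989}\right) \left(- \frac{1}{4330416}\right) = \frac{533857}{193441} - - \frac{34878921}{28257391993808} = \frac{533857}{193441} + \frac{34878921}{28257391993808} = \frac{15085413264651714617}{5466138164674213328}$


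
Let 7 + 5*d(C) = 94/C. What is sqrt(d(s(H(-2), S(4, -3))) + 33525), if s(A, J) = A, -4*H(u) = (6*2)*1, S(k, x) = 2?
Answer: 2*sqrt(75414)/3 ≈ 183.08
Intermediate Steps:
H(u) = -3 (H(u) = -6*2/4 = -3)
d(C) = -7/5 + 94/(5*C) (d(C) = -7/5 + (94/C)/5 = -7/5 + 94/(5*C))
sqrt(d(s(H(-2), S(4, -3))) + 33525) = sqrt((1/5)*(94 - 7*(-3))/(-3) + 33525) = sqrt((1/5)*(-1/3)*(94 + 21) + 33525) = sqrt((1/5)*(-1/3)*115 + 33525) = sqrt(-23/3 + 33525) = sqrt(100552/3) = 2*sqrt(75414)/3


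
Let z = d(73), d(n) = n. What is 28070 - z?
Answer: 27997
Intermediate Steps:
z = 73
28070 - z = 28070 - 1*73 = 28070 - 73 = 27997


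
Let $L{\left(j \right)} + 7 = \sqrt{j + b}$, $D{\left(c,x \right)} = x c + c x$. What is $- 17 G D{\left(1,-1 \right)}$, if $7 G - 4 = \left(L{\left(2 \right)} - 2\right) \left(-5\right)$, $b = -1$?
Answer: $\frac{1496}{7} \approx 213.71$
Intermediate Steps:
$D{\left(c,x \right)} = 2 c x$ ($D{\left(c,x \right)} = c x + c x = 2 c x$)
$L{\left(j \right)} = -7 + \sqrt{-1 + j}$ ($L{\left(j \right)} = -7 + \sqrt{j - 1} = -7 + \sqrt{-1 + j}$)
$G = \frac{44}{7}$ ($G = \frac{4}{7} + \frac{\left(\left(-7 + \sqrt{-1 + 2}\right) - 2\right) \left(-5\right)}{7} = \frac{4}{7} + \frac{\left(\left(-7 + \sqrt{1}\right) - 2\right) \left(-5\right)}{7} = \frac{4}{7} + \frac{\left(\left(-7 + 1\right) - 2\right) \left(-5\right)}{7} = \frac{4}{7} + \frac{\left(-6 - 2\right) \left(-5\right)}{7} = \frac{4}{7} + \frac{\left(-8\right) \left(-5\right)}{7} = \frac{4}{7} + \frac{1}{7} \cdot 40 = \frac{4}{7} + \frac{40}{7} = \frac{44}{7} \approx 6.2857$)
$- 17 G D{\left(1,-1 \right)} = \left(-17\right) \frac{44}{7} \cdot 2 \cdot 1 \left(-1\right) = \left(- \frac{748}{7}\right) \left(-2\right) = \frac{1496}{7}$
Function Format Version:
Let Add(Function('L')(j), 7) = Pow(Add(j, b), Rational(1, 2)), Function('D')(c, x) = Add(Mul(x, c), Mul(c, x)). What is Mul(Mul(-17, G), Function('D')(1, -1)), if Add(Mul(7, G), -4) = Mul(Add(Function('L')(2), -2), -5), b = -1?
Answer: Rational(1496, 7) ≈ 213.71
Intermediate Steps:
Function('D')(c, x) = Mul(2, c, x) (Function('D')(c, x) = Add(Mul(c, x), Mul(c, x)) = Mul(2, c, x))
Function('L')(j) = Add(-7, Pow(Add(-1, j), Rational(1, 2))) (Function('L')(j) = Add(-7, Pow(Add(j, -1), Rational(1, 2))) = Add(-7, Pow(Add(-1, j), Rational(1, 2))))
G = Rational(44, 7) (G = Add(Rational(4, 7), Mul(Rational(1, 7), Mul(Add(Add(-7, Pow(Add(-1, 2), Rational(1, 2))), -2), -5))) = Add(Rational(4, 7), Mul(Rational(1, 7), Mul(Add(Add(-7, Pow(1, Rational(1, 2))), -2), -5))) = Add(Rational(4, 7), Mul(Rational(1, 7), Mul(Add(Add(-7, 1), -2), -5))) = Add(Rational(4, 7), Mul(Rational(1, 7), Mul(Add(-6, -2), -5))) = Add(Rational(4, 7), Mul(Rational(1, 7), Mul(-8, -5))) = Add(Rational(4, 7), Mul(Rational(1, 7), 40)) = Add(Rational(4, 7), Rational(40, 7)) = Rational(44, 7) ≈ 6.2857)
Mul(Mul(-17, G), Function('D')(1, -1)) = Mul(Mul(-17, Rational(44, 7)), Mul(2, 1, -1)) = Mul(Rational(-748, 7), -2) = Rational(1496, 7)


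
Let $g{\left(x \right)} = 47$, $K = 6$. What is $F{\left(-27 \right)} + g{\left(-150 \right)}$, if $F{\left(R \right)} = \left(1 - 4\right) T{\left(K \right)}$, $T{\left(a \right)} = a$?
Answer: $29$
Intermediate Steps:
$F{\left(R \right)} = -18$ ($F{\left(R \right)} = \left(1 - 4\right) 6 = \left(-3\right) 6 = -18$)
$F{\left(-27 \right)} + g{\left(-150 \right)} = -18 + 47 = 29$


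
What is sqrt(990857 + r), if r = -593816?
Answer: sqrt(397041) ≈ 630.11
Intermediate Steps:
sqrt(990857 + r) = sqrt(990857 - 593816) = sqrt(397041)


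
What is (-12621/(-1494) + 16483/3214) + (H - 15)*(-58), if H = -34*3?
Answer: 2720802856/400143 ≈ 6799.6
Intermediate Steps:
H = -102
(-12621/(-1494) + 16483/3214) + (H - 15)*(-58) = (-12621/(-1494) + 16483/3214) + (-102 - 15)*(-58) = (-12621*(-1/1494) + 16483*(1/3214)) - 117*(-58) = (4207/498 + 16483/3214) + 6786 = 5432458/400143 + 6786 = 2720802856/400143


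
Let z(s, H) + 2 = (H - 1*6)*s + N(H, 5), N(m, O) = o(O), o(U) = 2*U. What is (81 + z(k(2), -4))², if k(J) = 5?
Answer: 1521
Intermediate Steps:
N(m, O) = 2*O
z(s, H) = 8 + s*(-6 + H) (z(s, H) = -2 + ((H - 1*6)*s + 2*5) = -2 + ((H - 6)*s + 10) = -2 + ((-6 + H)*s + 10) = -2 + (s*(-6 + H) + 10) = -2 + (10 + s*(-6 + H)) = 8 + s*(-6 + H))
(81 + z(k(2), -4))² = (81 + (8 - 6*5 - 4*5))² = (81 + (8 - 30 - 20))² = (81 - 42)² = 39² = 1521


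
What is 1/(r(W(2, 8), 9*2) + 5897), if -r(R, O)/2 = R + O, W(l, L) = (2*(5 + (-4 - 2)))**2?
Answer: 1/5853 ≈ 0.00017085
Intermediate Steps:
W(l, L) = 4 (W(l, L) = (2*(5 - 6))**2 = (2*(-1))**2 = (-2)**2 = 4)
r(R, O) = -2*O - 2*R (r(R, O) = -2*(R + O) = -2*(O + R) = -2*O - 2*R)
1/(r(W(2, 8), 9*2) + 5897) = 1/((-18*2 - 2*4) + 5897) = 1/((-2*18 - 8) + 5897) = 1/((-36 - 8) + 5897) = 1/(-44 + 5897) = 1/5853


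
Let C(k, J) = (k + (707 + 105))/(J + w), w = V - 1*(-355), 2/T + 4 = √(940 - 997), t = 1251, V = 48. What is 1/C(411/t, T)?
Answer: 12264387/24728093 - 834*I*√57/24728093 ≈ 0.49597 - 0.00025463*I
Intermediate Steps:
T = 2/(-4 + I*√57) (T = 2/(-4 + √(940 - 997)) = 2/(-4 + √(-57)) = 2/(-4 + I*√57) ≈ -0.10959 - 0.20684*I)
w = 403 (w = 48 - 1*(-355) = 48 + 355 = 403)
C(k, J) = (812 + k)/(403 + J) (C(k, J) = (k + (707 + 105))/(J + 403) = (k + 812)/(403 + J) = (812 + k)/(403 + J))
1/C(411/t, T) = 1/((812 + 411/1251)/(403 + (-8/73 - 2*I*√57/73))) = 1/((812 + 411*(1/1251))/(29411/73 - 2*I*√57/73)) = 1/((812 + 137/417)/(29411/73 - 2*I*√57/73)) = 1/((338741/417)/(29411/73 - 2*I*√57/73)) = 1/(338741/(417*(29411/73 - 2*I*√57/73))) = 12264387/24728093 - 834*I*√57/24728093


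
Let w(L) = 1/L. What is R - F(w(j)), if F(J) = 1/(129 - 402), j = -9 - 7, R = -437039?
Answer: -119311646/273 ≈ -4.3704e+5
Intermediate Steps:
j = -16
F(J) = -1/273 (F(J) = 1/(-273) = -1/273)
R - F(w(j)) = -437039 - 1*(-1/273) = -437039 + 1/273 = -119311646/273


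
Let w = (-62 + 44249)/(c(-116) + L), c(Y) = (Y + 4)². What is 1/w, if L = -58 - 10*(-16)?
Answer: 12646/44187 ≈ 0.28619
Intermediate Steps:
L = 102 (L = -58 + 160 = 102)
c(Y) = (4 + Y)²
w = 44187/12646 (w = (-62 + 44249)/((4 - 116)² + 102) = 44187/((-112)² + 102) = 44187/(12544 + 102) = 44187/12646 ≈ 3.4941)
1/w = 1/(44187/12646) = 12646/44187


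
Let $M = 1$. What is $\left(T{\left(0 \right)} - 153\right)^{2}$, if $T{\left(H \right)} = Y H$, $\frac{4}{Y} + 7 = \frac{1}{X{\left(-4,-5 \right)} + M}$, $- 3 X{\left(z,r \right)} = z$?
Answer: $23409$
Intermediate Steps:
$X{\left(z,r \right)} = - \frac{z}{3}$
$Y = - \frac{14}{23}$ ($Y = \frac{4}{-7 + \frac{1}{\left(- \frac{1}{3}\right) \left(-4\right) + 1}} = \frac{4}{-7 + \frac{1}{\frac{4}{3} + 1}} = \frac{4}{-7 + \frac{1}{\frac{7}{3}}} = \frac{4}{-7 + \frac{3}{7}} = \frac{4}{- \frac{46}{7}} = 4 \left(- \frac{7}{46}\right) = - \frac{14}{23} \approx -0.6087$)
$T{\left(H \right)} = - \frac{14 H}{23}$
$\left(T{\left(0 \right)} - 153\right)^{2} = \left(\left(- \frac{14}{23}\right) 0 - 153\right)^{2} = \left(0 - 153\right)^{2} = \left(-153\right)^{2} = 23409$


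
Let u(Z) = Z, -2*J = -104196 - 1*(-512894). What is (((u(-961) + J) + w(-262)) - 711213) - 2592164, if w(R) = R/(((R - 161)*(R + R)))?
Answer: -2968349203/846 ≈ -3.5087e+6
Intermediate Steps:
J = -204349 (J = -(-104196 - 1*(-512894))/2 = -(-104196 + 512894)/2 = -½*408698 = -204349)
w(R) = 1/(2*(-161 + R)) (w(R) = R/(((-161 + R)*(2*R))) = R/((2*R*(-161 + R))) = R*(1/(2*R*(-161 + R))) = 1/(2*(-161 + R)))
(((u(-961) + J) + w(-262)) - 711213) - 2592164 = (((-961 - 204349) + 1/(2*(-161 - 262))) - 711213) - 2592164 = ((-205310 + (½)/(-423)) - 711213) - 2592164 = ((-205310 + (½)*(-1/423)) - 711213) - 2592164 = ((-205310 - 1/846) - 711213) - 2592164 = (-173692261/846 - 711213) - 2592164 = -775378459/846 - 2592164 = -2968349203/846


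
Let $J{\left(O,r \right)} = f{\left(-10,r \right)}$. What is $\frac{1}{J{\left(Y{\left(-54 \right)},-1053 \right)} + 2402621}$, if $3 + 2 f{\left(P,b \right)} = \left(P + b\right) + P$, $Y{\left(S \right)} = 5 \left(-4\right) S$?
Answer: $\frac{1}{2402083} \approx 4.1631 \cdot 10^{-7}$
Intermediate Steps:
$Y{\left(S \right)} = - 20 S$
$f{\left(P,b \right)} = - \frac{3}{2} + P + \frac{b}{2}$ ($f{\left(P,b \right)} = - \frac{3}{2} + \frac{\left(P + b\right) + P}{2} = - \frac{3}{2} + \frac{b + 2 P}{2} = - \frac{3}{2} + \left(P + \frac{b}{2}\right) = - \frac{3}{2} + P + \frac{b}{2}$)
$J{\left(O,r \right)} = - \frac{23}{2} + \frac{r}{2}$ ($J{\left(O,r \right)} = - \frac{3}{2} - 10 + \frac{r}{2} = - \frac{23}{2} + \frac{r}{2}$)
$\frac{1}{J{\left(Y{\left(-54 \right)},-1053 \right)} + 2402621} = \frac{1}{\left(- \frac{23}{2} + \frac{1}{2} \left(-1053\right)\right) + 2402621} = \frac{1}{\left(- \frac{23}{2} - \frac{1053}{2}\right) + 2402621} = \frac{1}{-538 + 2402621} = \frac{1}{2402083}$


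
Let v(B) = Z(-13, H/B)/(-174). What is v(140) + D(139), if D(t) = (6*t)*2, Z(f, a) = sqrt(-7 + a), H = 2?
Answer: 1668 - I*sqrt(34230)/12180 ≈ 1668.0 - 0.01519*I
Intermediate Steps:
D(t) = 12*t
v(B) = -sqrt(-7 + 2/B)/174 (v(B) = sqrt(-7 + 2/B)/(-174) = sqrt(-7 + 2/B)*(-1/174) = -sqrt(-7 + 2/B)/174)
v(140) + D(139) = -sqrt(-7 + 2/140)/174 + 12*139 = -sqrt(-7 + 2*(1/140))/174 + 1668 = -sqrt(-7 + 1/70)/174 + 1668 = -I*sqrt(34230)/12180 + 1668 = 1668 - I*sqrt(34230)/12180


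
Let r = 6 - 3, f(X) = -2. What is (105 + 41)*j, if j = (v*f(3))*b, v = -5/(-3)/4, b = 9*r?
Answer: -3285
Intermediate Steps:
r = 3
b = 27 (b = 9*3 = 27)
v = 5/12 (v = -5*(-⅓)*(¼) = (5/3)*(¼) = 5/12 ≈ 0.41667)
j = -45/2 (j = ((5/12)*(-2))*27 = -⅚*27 = -45/2 ≈ -22.500)
(105 + 41)*j = (105 + 41)*(-45/2) = 146*(-45/2) = -3285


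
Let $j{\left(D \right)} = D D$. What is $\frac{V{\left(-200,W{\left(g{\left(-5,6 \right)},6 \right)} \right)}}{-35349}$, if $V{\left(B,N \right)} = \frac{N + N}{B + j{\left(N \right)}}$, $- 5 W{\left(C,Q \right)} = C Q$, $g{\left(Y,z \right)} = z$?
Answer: $- \frac{15}{5455529} \approx -2.7495 \cdot 10^{-6}$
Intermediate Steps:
$j{\left(D \right)} = D^{2}$
$W{\left(C,Q \right)} = - \frac{C Q}{5}$
$V{\left(B,N \right)} = \frac{2 N}{B + N^{2}}$ ($V{\left(B,N \right)} = \frac{N + N}{B + N^{2}} = \frac{2 N}{B + N^{2}}$)
$\frac{V{\left(-200,W{\left(g{\left(-5,6 \right)},6 \right)} \right)}}{-35349} = \frac{2 \left(\left(- \frac{1}{5}\right) 6 \cdot 6\right) \frac{1}{-200 + \left(\left(- \frac{1}{5}\right) 6 \cdot 6\right)^{2}}}{-35349} = 2 \left(- \frac{36}{5}\right) \frac{1}{-200 + \left(- \frac{36}{5}\right)^{2}} \left(- \frac{1}{35349}\right) = 2 \left(- \frac{36}{5}\right) \frac{1}{-200 + \frac{1296}{25}} \left(- \frac{1}{35349}\right) = 2 \left(- \frac{36}{5}\right) \frac{1}{- \frac{3704}{25}} \left(- \frac{1}{35349}\right) = 2 \left(- \frac{36}{5}\right) \left(- \frac{25}{3704}\right) \left(- \frac{1}{35349}\right) = \frac{45}{463} \left(- \frac{1}{35349}\right) = - \frac{15}{5455529}$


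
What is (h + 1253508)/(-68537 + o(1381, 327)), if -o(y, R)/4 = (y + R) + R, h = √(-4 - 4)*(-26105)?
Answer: -417836/25559 + 52210*I*√2/76677 ≈ -16.348 + 0.96295*I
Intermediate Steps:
h = -52210*I*√2 (h = √(-8)*(-26105) = (2*I*√2)*(-26105) = -52210*I*√2 ≈ -73836.0*I)
o(y, R) = -8*R - 4*y (o(y, R) = -4*((y + R) + R) = -4*((R + y) + R) = -4*(y + 2*R) = -8*R - 4*y)
(h + 1253508)/(-68537 + o(1381, 327)) = (-52210*I*√2 + 1253508)/(-68537 + (-8*327 - 4*1381)) = (1253508 - 52210*I*√2)/(-68537 + (-2616 - 5524)) = (1253508 - 52210*I*√2)/(-68537 - 8140) = (1253508 - 52210*I*√2)/(-76677) = (1253508 - 52210*I*√2)*(-1/76677) = -417836/25559 + 52210*I*√2/76677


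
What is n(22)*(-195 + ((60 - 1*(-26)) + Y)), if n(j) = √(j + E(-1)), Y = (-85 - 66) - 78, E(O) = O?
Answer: -338*√21 ≈ -1548.9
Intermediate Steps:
Y = -229 (Y = -151 - 78 = -229)
n(j) = √(-1 + j) (n(j) = √(j - 1) = √(-1 + j))
n(22)*(-195 + ((60 - 1*(-26)) + Y)) = √(-1 + 22)*(-195 + ((60 - 1*(-26)) - 229)) = √21*(-195 + ((60 + 26) - 229)) = √21*(-195 + (86 - 229)) = √21*(-195 - 143) = √21*(-338) = -338*√21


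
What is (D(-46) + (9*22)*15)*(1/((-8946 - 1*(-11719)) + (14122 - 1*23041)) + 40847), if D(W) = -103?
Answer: 719747910087/6146 ≈ 1.1711e+8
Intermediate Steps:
(D(-46) + (9*22)*15)*(1/((-8946 - 1*(-11719)) + (14122 - 1*23041)) + 40847) = (-103 + (9*22)*15)*(1/((-8946 - 1*(-11719)) + (14122 - 1*23041)) + 40847) = (-103 + 198*15)*(1/((-8946 + 11719) + (14122 - 23041)) + 40847) = (-103 + 2970)*(1/(2773 - 8919) + 40847) = 2867*(1/(-6146) + 40847) = 2867*(-1/6146 + 40847) = 2867*(251045661/6146) = 719747910087/6146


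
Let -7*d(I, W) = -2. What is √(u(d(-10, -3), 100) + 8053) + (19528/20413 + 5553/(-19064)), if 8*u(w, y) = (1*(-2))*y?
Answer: 258928403/389153432 + 6*√223 ≈ 90.265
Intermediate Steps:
d(I, W) = 2/7 (d(I, W) = -⅐*(-2) = 2/7)
u(w, y) = -y/4 (u(w, y) = ((1*(-2))*y)/8 = (-2*y)/8 = -y/4)
√(u(d(-10, -3), 100) + 8053) + (19528/20413 + 5553/(-19064)) = √(-¼*100 + 8053) + (19528/20413 + 5553/(-19064)) = √(-25 + 8053) + (19528*(1/20413) + 5553*(-1/19064)) = √8028 + (19528/20413 - 5553/19064) = 6*√223 + 258928403/389153432 = 258928403/389153432 + 6*√223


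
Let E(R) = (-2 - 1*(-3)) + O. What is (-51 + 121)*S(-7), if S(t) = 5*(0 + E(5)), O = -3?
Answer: -700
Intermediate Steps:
E(R) = -2 (E(R) = (-2 - 1*(-3)) - 3 = (-2 + 3) - 3 = 1 - 3 = -2)
S(t) = -10 (S(t) = 5*(0 - 2) = 5*(-2) = -10)
(-51 + 121)*S(-7) = (-51 + 121)*(-10) = 70*(-10) = -700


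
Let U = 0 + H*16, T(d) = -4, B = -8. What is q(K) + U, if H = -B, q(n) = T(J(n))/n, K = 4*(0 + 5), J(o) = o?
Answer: 639/5 ≈ 127.80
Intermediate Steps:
K = 20 (K = 4*5 = 20)
q(n) = -4/n
H = 8 (H = -1*(-8) = 8)
U = 128 (U = 0 + 8*16 = 0 + 128 = 128)
q(K) + U = -4/20 + 128 = -4*1/20 + 128 = -⅕ + 128 = 639/5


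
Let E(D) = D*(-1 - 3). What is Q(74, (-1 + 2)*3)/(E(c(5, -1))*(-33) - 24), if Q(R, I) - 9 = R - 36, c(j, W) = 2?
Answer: 47/240 ≈ 0.19583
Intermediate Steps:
Q(R, I) = -27 + R (Q(R, I) = 9 + (R - 36) = 9 + (-36 + R) = -27 + R)
E(D) = -4*D (E(D) = D*(-4) = -4*D)
Q(74, (-1 + 2)*3)/(E(c(5, -1))*(-33) - 24) = (-27 + 74)/(-4*2*(-33) - 24) = 47/(-8*(-33) - 24) = 47/(264 - 24) = 47/240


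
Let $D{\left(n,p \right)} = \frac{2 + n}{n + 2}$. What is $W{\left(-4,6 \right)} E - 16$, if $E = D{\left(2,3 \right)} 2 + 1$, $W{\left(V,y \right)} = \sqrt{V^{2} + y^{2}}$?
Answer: $-16 + 6 \sqrt{13} \approx 5.6333$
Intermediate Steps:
$D{\left(n,p \right)} = 1$ ($D{\left(n,p \right)} = \frac{2 + n}{2 + n} = 1$)
$E = 3$ ($E = 1 \cdot 2 + 1 = 2 + 1 = 3$)
$W{\left(-4,6 \right)} E - 16 = \sqrt{\left(-4\right)^{2} + 6^{2}} \cdot 3 - 16 = \sqrt{16 + 36} \cdot 3 - 16 = \sqrt{52} \cdot 3 - 16 = 2 \sqrt{13} \cdot 3 - 16 = 6 \sqrt{13} - 16 = -16 + 6 \sqrt{13}$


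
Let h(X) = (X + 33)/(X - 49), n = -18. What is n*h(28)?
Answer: 366/7 ≈ 52.286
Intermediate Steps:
h(X) = (33 + X)/(-49 + X)
n*h(28) = -18*(33 + 28)/(-49 + 28) = -18*61/(-21) = -(-6)*61/7 = -18*(-61/21) = 366/7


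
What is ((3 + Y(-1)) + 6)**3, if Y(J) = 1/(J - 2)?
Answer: 17576/27 ≈ 650.96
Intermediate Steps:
Y(J) = 1/(-2 + J)
((3 + Y(-1)) + 6)**3 = ((3 + 1/(-2 - 1)) + 6)**3 = ((3 + 1/(-3)) + 6)**3 = ((3 - 1/3) + 6)**3 = (8/3 + 6)**3 = (26/3)**3 = 17576/27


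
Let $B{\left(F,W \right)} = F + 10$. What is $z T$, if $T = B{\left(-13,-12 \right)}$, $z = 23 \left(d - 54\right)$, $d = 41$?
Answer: $897$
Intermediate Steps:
$B{\left(F,W \right)} = 10 + F$
$z = -299$ ($z = 23 \left(41 - 54\right) = 23 \left(-13\right) = -299$)
$T = -3$ ($T = 10 - 13 = -3$)
$z T = \left(-299\right) \left(-3\right) = 897$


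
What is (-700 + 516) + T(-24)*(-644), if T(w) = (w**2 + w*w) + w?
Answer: -726616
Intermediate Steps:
T(w) = w + 2*w**2 (T(w) = (w**2 + w**2) + w = 2*w**2 + w = w + 2*w**2)
(-700 + 516) + T(-24)*(-644) = (-700 + 516) - 24*(1 + 2*(-24))*(-644) = -184 - 24*(1 - 48)*(-644) = -184 - 24*(-47)*(-644) = -184 + 1128*(-644) = -184 - 726432 = -726616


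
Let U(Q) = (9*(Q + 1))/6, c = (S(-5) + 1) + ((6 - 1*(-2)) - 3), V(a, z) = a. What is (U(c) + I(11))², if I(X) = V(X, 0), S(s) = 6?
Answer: 3721/4 ≈ 930.25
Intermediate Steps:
I(X) = X
c = 12 (c = (6 + 1) + ((6 - 1*(-2)) - 3) = 7 + ((6 + 2) - 3) = 7 + (8 - 3) = 7 + 5 = 12)
U(Q) = 3/2 + 3*Q/2 (U(Q) = (9*(1 + Q))*(⅙) = (9 + 9*Q)*(⅙) = 3/2 + 3*Q/2)
(U(c) + I(11))² = ((3/2 + (3/2)*12) + 11)² = ((3/2 + 18) + 11)² = (39/2 + 11)² = (61/2)² = 3721/4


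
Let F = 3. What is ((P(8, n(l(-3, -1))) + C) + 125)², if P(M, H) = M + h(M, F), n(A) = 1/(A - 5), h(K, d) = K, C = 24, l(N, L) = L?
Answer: 27225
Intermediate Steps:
n(A) = 1/(-5 + A)
P(M, H) = 2*M (P(M, H) = M + M = 2*M)
((P(8, n(l(-3, -1))) + C) + 125)² = ((2*8 + 24) + 125)² = ((16 + 24) + 125)² = (40 + 125)² = 165² = 27225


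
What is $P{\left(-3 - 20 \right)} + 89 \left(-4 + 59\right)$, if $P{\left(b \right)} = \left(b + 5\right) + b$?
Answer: $4854$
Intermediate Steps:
$P{\left(b \right)} = 5 + 2 b$ ($P{\left(b \right)} = \left(5 + b\right) + b = 5 + 2 b$)
$P{\left(-3 - 20 \right)} + 89 \left(-4 + 59\right) = \left(5 + 2 \left(-3 - 20\right)\right) + 89 \left(-4 + 59\right) = \left(5 + 2 \left(-3 - 20\right)\right) + 89 \cdot 55 = \left(5 + 2 \left(-23\right)\right) + 4895 = \left(5 - 46\right) + 4895 = -41 + 4895 = 4854$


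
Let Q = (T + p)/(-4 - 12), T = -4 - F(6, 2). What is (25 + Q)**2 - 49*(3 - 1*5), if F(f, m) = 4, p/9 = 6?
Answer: 37601/64 ≈ 587.52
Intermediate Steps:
p = 54 (p = 9*6 = 54)
T = -8 (T = -4 - 1*4 = -4 - 4 = -8)
Q = -23/8 (Q = (-8 + 54)/(-4 - 12) = 46/(-16) = 46*(-1/16) = -23/8 ≈ -2.8750)
(25 + Q)**2 - 49*(3 - 1*5) = (25 - 23/8)**2 - 49*(3 - 1*5) = (177/8)**2 - 49*(3 - 5) = 31329/64 - 49*(-2) = 31329/64 + 98 = 37601/64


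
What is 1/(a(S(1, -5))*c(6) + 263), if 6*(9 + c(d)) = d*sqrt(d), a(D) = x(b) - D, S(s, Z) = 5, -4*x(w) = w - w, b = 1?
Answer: 154/47357 + 5*sqrt(6)/94714 ≈ 0.0033812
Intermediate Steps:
x(w) = 0 (x(w) = -(w - w)/4 = -1/4*0 = 0)
a(D) = -D (a(D) = 0 - D = -D)
c(d) = -9 + d**(3/2)/6 (c(d) = -9 + (d*sqrt(d))/6 = -9 + d**(3/2)/6)
1/(a(S(1, -5))*c(6) + 263) = 1/((-1*5)*(-9 + 6**(3/2)/6) + 263) = 1/(-5*(-9 + (6*sqrt(6))/6) + 263) = 1/(-5*(-9 + sqrt(6)) + 263) = 1/((45 - 5*sqrt(6)) + 263) = 1/(308 - 5*sqrt(6))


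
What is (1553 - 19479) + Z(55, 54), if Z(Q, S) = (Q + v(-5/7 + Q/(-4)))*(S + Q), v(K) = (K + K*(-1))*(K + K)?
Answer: -11931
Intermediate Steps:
v(K) = 0 (v(K) = (K - K)*(2*K) = 0*(2*K) = 0)
Z(Q, S) = Q*(Q + S) (Z(Q, S) = (Q + 0)*(S + Q) = Q*(Q + S))
(1553 - 19479) + Z(55, 54) = (1553 - 19479) + 55*(55 + 54) = -17926 + 55*109 = -17926 + 5995 = -11931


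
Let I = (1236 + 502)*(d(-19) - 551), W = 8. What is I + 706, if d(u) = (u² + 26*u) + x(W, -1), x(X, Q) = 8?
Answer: -1174182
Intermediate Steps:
d(u) = 8 + u² + 26*u (d(u) = (u² + 26*u) + 8 = 8 + u² + 26*u)
I = -1174888 (I = (1236 + 502)*((8 + (-19)² + 26*(-19)) - 551) = 1738*((8 + 361 - 494) - 551) = 1738*(-125 - 551) = 1738*(-676) = -1174888)
I + 706 = -1174888 + 706 = -1174182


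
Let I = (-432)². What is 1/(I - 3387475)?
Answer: -1/3200851 ≈ -3.1242e-7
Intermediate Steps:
I = 186624
1/(I - 3387475) = 1/(186624 - 3387475) = 1/(-3200851) = -1/3200851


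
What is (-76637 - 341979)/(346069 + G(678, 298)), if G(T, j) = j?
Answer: -418616/346367 ≈ -1.2086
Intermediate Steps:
(-76637 - 341979)/(346069 + G(678, 298)) = (-76637 - 341979)/(346069 + 298) = -418616/346367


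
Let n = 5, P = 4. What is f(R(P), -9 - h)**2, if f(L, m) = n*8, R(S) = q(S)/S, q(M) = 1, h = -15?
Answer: 1600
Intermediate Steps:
R(S) = 1/S
f(L, m) = 40 (f(L, m) = 5*8 = 40)
f(R(P), -9 - h)**2 = 40**2 = 1600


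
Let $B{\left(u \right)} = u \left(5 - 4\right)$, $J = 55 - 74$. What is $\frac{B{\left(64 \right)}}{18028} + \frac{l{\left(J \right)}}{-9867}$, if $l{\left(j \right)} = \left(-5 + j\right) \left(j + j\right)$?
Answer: $- \frac{1317504}{14823523} \approx -0.088879$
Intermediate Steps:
$J = -19$ ($J = 55 - 74 = -19$)
$B{\left(u \right)} = u$ ($B{\left(u \right)} = u 1 = u$)
$l{\left(j \right)} = 2 j \left(-5 + j\right)$ ($l{\left(j \right)} = \left(-5 + j\right) 2 j = 2 j \left(-5 + j\right)$)
$\frac{B{\left(64 \right)}}{18028} + \frac{l{\left(J \right)}}{-9867} = \frac{64}{18028} + \frac{2 \left(-19\right) \left(-5 - 19\right)}{-9867} = 64 \cdot \frac{1}{18028} + 2 \left(-19\right) \left(-24\right) \left(- \frac{1}{9867}\right) = \frac{16}{4507} + 912 \left(- \frac{1}{9867}\right) = \frac{16}{4507} - \frac{304}{3289} = - \frac{1317504}{14823523}$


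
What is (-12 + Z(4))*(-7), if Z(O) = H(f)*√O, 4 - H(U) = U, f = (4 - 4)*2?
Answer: 28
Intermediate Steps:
f = 0 (f = 0*2 = 0)
H(U) = 4 - U
Z(O) = 4*√O (Z(O) = (4 - 1*0)*√O = (4 + 0)*√O = 4*√O)
(-12 + Z(4))*(-7) = (-12 + 4*√4)*(-7) = (-12 + 4*2)*(-7) = (-12 + 8)*(-7) = -4*(-7) = 28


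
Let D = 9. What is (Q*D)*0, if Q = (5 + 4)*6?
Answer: 0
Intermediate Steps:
Q = 54 (Q = 9*6 = 54)
(Q*D)*0 = (54*9)*0 = 486*0 = 0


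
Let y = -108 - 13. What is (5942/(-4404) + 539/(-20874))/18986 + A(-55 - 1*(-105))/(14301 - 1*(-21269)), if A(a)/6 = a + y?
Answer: -318036622943/26395689667710 ≈ -0.012049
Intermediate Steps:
y = -121
A(a) = -726 + 6*a (A(a) = 6*(a - 121) = 6*(-121 + a) = -726 + 6*a)
(5942/(-4404) + 539/(-20874))/18986 + A(-55 - 1*(-105))/(14301 - 1*(-21269)) = (5942/(-4404) + 539/(-20874))/18986 + (-726 + 6*(-55 - 1*(-105)))/(14301 - 1*(-21269)) = (5942*(-1/4404) + 539*(-1/20874))*(1/18986) + (-726 + 6*(-55 + 105))/(14301 + 21269) = (-2971/2202 - 11/426)*(1/18986) + (-726 + 6*50)/35570 = -107489/78171*1/18986 + (-726 + 300)*(1/35570) = -107489/1484154606 - 426*1/35570 = -107489/1484154606 - 213/17785 = -318036622943/26395689667710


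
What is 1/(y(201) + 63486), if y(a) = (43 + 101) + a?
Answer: 1/63831 ≈ 1.5666e-5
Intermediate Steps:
y(a) = 144 + a
1/(y(201) + 63486) = 1/((144 + 201) + 63486) = 1/(345 + 63486) = 1/63831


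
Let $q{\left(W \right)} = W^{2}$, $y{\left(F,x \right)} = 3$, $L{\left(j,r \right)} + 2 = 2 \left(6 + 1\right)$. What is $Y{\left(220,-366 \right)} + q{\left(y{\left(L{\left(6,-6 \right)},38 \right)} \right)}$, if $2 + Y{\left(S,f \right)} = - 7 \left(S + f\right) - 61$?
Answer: $968$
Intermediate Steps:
$L{\left(j,r \right)} = 12$ ($L{\left(j,r \right)} = -2 + 2 \left(6 + 1\right) = -2 + 2 \cdot 7 = -2 + 14 = 12$)
$Y{\left(S,f \right)} = -63 - 7 S - 7 f$ ($Y{\left(S,f \right)} = -2 - \left(61 + 7 \left(S + f\right)\right) = -2 - \left(61 + 7 S + 7 f\right) = -63 - 7 S - 7 f$)
$Y{\left(220,-366 \right)} + q{\left(y{\left(L{\left(6,-6 \right)},38 \right)} \right)} = \left(-63 - 1540 - -2562\right) + 3^{2} = \left(-63 - 1540 + 2562\right) + 9 = 959 + 9 = 968$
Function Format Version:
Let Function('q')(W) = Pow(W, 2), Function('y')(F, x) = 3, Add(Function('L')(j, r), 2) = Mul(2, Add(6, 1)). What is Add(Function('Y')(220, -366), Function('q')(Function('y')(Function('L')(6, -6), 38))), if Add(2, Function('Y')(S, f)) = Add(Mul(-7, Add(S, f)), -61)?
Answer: 968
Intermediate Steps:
Function('L')(j, r) = 12 (Function('L')(j, r) = Add(-2, Mul(2, Add(6, 1))) = Add(-2, Mul(2, 7)) = Add(-2, 14) = 12)
Function('Y')(S, f) = Add(-63, Mul(-7, S), Mul(-7, f)) (Function('Y')(S, f) = Add(-2, Add(Mul(-7, Add(S, f)), -61)) = Add(-2, Add(Add(Mul(-7, S), Mul(-7, f)), -61)) = Add(-2, Add(-61, Mul(-7, S), Mul(-7, f))) = Add(-63, Mul(-7, S), Mul(-7, f)))
Add(Function('Y')(220, -366), Function('q')(Function('y')(Function('L')(6, -6), 38))) = Add(Add(-63, Mul(-7, 220), Mul(-7, -366)), Pow(3, 2)) = Add(Add(-63, -1540, 2562), 9) = Add(959, 9) = 968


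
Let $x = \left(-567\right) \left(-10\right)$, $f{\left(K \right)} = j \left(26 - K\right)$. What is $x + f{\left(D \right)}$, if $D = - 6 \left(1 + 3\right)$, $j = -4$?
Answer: $5470$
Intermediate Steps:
$D = -24$ ($D = \left(-6\right) 4 = -24$)
$f{\left(K \right)} = -104 + 4 K$ ($f{\left(K \right)} = - 4 \left(26 - K\right) = -104 + 4 K$)
$x = 5670$
$x + f{\left(D \right)} = 5670 + \left(-104 + 4 \left(-24\right)\right) = 5670 - 200 = 5470$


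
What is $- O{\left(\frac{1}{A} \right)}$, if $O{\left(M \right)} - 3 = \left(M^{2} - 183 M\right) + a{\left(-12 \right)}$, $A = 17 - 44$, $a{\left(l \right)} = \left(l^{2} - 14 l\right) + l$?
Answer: $- \frac{225829}{729} \approx -309.78$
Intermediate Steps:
$a{\left(l \right)} = l^{2} - 13 l$
$A = -27$
$O{\left(M \right)} = 303 + M^{2} - 183 M$ ($O{\left(M \right)} = 3 - \left(- M^{2} + 12 \left(-13 - 12\right) + 183 M\right) = 3 - \left(-300 - M^{2} + 183 M\right) = 3 + \left(\left(M^{2} - 183 M\right) + 300\right) = 3 + \left(300 + M^{2} - 183 M\right) = 303 + M^{2} - 183 M$)
$- O{\left(\frac{1}{A} \right)} = - (303 + \left(\frac{1}{-27}\right)^{2} - \frac{183}{-27}) = - (303 + \left(- \frac{1}{27}\right)^{2} - - \frac{61}{9}) = - (303 + \frac{1}{729} + \frac{61}{9}) = \left(-1\right) \frac{225829}{729} = - \frac{225829}{729}$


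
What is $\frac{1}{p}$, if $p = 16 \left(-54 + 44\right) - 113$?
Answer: $- \frac{1}{273} \approx -0.003663$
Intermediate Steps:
$p = -273$ ($p = 16 \left(-10\right) - 113 = -160 - 113 = -273$)
$\frac{1}{p} = \frac{1}{-273} = - \frac{1}{273}$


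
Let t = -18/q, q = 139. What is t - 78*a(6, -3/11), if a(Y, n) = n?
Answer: 32328/1529 ≈ 21.143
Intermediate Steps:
t = -18/139 ≈ -0.12950
t - 78*a(6, -3/11) = -18/139 - (-234)/11 = -18/139 - 78*(-3/11) = -18/139 + 234/11 = 32328/1529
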